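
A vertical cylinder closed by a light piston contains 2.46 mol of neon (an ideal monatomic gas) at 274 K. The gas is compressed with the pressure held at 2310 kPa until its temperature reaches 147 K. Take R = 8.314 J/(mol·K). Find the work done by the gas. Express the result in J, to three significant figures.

W ≈ -2600 J

Isobaric: W = P ΔV = nR ΔT.
W = (2.46)(8.314)(147 − 274) = -2597 J.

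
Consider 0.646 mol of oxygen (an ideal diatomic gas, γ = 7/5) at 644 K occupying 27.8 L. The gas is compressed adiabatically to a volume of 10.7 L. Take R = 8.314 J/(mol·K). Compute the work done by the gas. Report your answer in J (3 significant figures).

Adiabatic: TV^(γ−1) = const with γ = 7/5.
T₂ = T₁ (V₁/V₂)^(γ−1) = 644 × (27.8/10.7)^0.4 = 644 × 1.465 = 943.5 K.
W_by = nCᵥ(T₁ − T₂) = (0.646)(20.79)(644 − 943.5) = -4022 J.

W ≈ -4020 J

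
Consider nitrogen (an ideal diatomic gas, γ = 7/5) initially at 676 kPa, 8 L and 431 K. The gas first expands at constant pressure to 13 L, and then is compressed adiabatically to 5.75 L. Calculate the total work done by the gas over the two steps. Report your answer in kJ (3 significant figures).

Step 1 (isobaric): W = PΔV = (676 kPa)(13 − 8 L) = 3380 J.
After step 1: P = 676 kPa, V = 13 L, T = 700.4 K.
Step 2 (adiabatic): W = (P₁V₁ − P₂V₂)/(γ−1) = (8788 − 12179)/0.4 = -8477 J.
W_total = 3380 − 8477 = -5097 J.

W_total ≈ -5.10 kJ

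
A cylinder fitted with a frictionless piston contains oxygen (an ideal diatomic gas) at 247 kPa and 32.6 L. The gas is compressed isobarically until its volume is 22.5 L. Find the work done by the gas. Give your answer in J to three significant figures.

W ≈ -2490 J

Isobaric: W = P ΔV.
W = (247 kPa)(22.5 − 32.6 L) = (247)(-10.1) = -2495 J.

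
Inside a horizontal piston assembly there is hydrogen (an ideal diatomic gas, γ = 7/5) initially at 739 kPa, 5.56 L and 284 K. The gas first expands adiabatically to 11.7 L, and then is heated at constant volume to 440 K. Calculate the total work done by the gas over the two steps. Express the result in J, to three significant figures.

W_total ≈ 2640 J

Step 1 (adiabatic): W = (P₁V₁ − P₂V₂)/(γ−1) = (4109 − 3051)/0.4 = 2644 J.
Step 2 (isochoric): W = 0 (constant volume).
W_total = 2644 + 0 = 2644 J.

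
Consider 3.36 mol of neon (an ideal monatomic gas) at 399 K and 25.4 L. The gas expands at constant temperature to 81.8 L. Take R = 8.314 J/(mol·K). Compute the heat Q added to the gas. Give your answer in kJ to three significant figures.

Isothermal ⇒ ΔU = 0, so Q = W = nRT ln(V₂/V₁).
Q = (3.36)(8.314)(399) ln(81.8/25.4) = 11146 × 1.17 = 13036 J.

Q ≈ 13.0 kJ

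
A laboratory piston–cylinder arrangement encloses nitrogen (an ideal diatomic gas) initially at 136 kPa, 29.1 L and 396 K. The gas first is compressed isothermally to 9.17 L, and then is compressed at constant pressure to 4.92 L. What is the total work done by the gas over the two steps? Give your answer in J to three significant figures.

W_total ≈ -6400 J

Step 1 (isothermal): W = P₁V₁ ln(V₂/V₁) = (3958) ln(9.17/29.1) = -4570 J.
After step 1: P = 431.6 kPa, V = 9.17 L, T = 396 K.
Step 2 (isobaric): W = PΔV = (431.6 kPa)(4.92 − 9.17 L) = -1834 J.
W_total = -4570 − 1834 = -6404 J.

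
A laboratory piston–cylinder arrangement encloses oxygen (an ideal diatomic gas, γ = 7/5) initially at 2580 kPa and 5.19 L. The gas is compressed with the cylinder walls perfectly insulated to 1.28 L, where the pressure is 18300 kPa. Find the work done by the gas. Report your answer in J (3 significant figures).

W ≈ -25100 J

Adiabatic: W = (P₁V₁ − P₂V₂)/(γ − 1) with γ = 7/5.
P₁V₁ = 13390 J, P₂V₂ = 23424 J.
W = (13390 − 23424) / 0.4 = -25085 J.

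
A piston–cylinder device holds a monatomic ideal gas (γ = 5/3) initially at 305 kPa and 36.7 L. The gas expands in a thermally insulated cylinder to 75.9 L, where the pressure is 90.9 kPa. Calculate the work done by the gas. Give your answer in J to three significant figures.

W ≈ 6440 J

Adiabatic: W = (P₁V₁ − P₂V₂)/(γ − 1) with γ = 5/3.
P₁V₁ = 11194 J, P₂V₂ = 6899 J.
W = (11194 − 6899) / 0.6667 = 6441 J.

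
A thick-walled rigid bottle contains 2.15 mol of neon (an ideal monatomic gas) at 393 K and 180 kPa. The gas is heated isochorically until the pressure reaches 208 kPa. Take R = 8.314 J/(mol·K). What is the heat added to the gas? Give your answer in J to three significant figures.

Q ≈ 1640 J

Constant volume ⇒ W = 0, so Q = ΔU = nCᵥΔT with Cᵥ = 3R/2 = 12.47 J/(mol·K).
At constant V, T₂/T₁ = P₂/P₁ ⇒ ΔT = T₁(P₂/P₁ − 1) = 393·(208/180 − 1) = 61.13 K.
ΔU = (2.15)(12.47)(61.13) = 1639 J.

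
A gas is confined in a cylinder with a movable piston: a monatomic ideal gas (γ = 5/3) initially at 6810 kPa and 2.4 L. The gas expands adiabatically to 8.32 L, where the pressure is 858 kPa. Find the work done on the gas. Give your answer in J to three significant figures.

W ≈ -13800 J

Adiabatic: W = (P₁V₁ − P₂V₂)/(γ − 1) with γ = 5/3.
P₁V₁ = 16344 J, P₂V₂ = 7139 J.
W = (16344 − 7139) / 0.6667 = 13808 J.
Work on gas = −W_by = -13808 J.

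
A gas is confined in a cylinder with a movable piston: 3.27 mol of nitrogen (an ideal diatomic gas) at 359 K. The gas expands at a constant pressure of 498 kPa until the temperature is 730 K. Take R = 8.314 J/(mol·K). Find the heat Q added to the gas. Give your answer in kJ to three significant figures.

Q ≈ 35.3 kJ

Isobaric: W = nRΔT = (3.27)(8.314)(371) = 10086 J.
ΔU = nCᵥΔT with Cᵥ = 5R/2: ΔU = (3.27)(20.79)(371) = 25216 J.
Q = ΔU + W = 25216 + 10086 = 35302 J.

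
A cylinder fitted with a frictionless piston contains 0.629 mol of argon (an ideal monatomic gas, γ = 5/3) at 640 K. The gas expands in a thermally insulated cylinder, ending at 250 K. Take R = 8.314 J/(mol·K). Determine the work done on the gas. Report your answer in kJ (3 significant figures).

Adiabatic ⇒ Q = 0, so W_by = −ΔU = nCᵥ(T₁ − T₂).
Cᵥ = 3R/2 = 12.47 J/(mol·K).
W = (0.629)(12.47)(640 − 250) = 3059 J.
Work on gas = −W_by = -3059 J.

W ≈ -3.06 kJ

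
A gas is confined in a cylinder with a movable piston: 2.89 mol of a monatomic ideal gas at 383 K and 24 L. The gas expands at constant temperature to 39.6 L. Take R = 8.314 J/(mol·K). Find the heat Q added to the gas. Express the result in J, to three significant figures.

Isothermal ⇒ ΔU = 0, so Q = W = nRT ln(V₂/V₁).
Q = (2.89)(8.314)(383) ln(39.6/24) = 9203 × 0.5008 = 4608 J.

Q ≈ 4610 J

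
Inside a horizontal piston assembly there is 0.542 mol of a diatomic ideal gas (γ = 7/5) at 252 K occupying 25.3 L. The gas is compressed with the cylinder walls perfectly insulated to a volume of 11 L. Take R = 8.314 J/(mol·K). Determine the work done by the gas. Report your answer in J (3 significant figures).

Adiabatic: TV^(γ−1) = const with γ = 7/5.
T₂ = T₁ (V₁/V₂)^(γ−1) = 252 × (25.3/11)^0.4 = 252 × 1.395 = 351.6 K.
W_by = nCᵥ(T₁ − T₂) = (0.542)(20.79)(252 − 351.6) = -1122 J.

W ≈ -1120 J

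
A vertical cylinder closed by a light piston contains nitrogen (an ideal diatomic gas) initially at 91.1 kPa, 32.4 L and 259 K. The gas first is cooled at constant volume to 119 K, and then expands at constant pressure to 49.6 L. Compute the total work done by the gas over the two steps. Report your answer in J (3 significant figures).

W_total ≈ 720 J

Step 1 (isochoric): W = 0 (constant volume).
After step 1: P = 41.86 kPa (V unchanged).
Step 2 (isobaric): W = PΔV = (41.86 kPa)(49.6 − 32.4 L) = 719.9 J.
W_total = 0 + 719.9 = 719.9 J.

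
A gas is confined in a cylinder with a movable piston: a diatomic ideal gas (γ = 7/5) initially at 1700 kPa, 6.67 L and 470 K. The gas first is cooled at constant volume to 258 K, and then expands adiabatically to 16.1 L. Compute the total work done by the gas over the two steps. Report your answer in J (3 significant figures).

W_total ≈ 4620 J

Step 1 (isochoric): W = 0 (constant volume).
After step 1: P = 933.2 kPa (V unchanged).
Step 2 (adiabatic): W = (P₁V₁ − P₂V₂)/(γ−1) = (6224 − 4375)/0.4 = 4622 J.
W_total = 0 + 4622 = 4622 J.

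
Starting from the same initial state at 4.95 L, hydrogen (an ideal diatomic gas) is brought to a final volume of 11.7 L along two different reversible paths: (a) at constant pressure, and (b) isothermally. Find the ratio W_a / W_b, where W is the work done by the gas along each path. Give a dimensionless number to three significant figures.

Path (a) isobaric: W = P₁(V₂ − V₁) → W_a/(P₁V₁) = 1.364.
Path (b) isothermal: W = P₁V₁ ln(V₂/V₁) → W_b/(P₁V₁) = 0.8602.
W_a / W_b = 1.364 / 0.8602 = 1.585.

W_a / W_b ≈ 1.59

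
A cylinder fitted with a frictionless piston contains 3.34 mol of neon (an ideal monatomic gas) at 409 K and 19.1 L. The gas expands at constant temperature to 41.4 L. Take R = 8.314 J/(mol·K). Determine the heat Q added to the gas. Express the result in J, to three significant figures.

Q ≈ 8790 J

Isothermal ⇒ ΔU = 0, so Q = W = nRT ln(V₂/V₁).
Q = (3.34)(8.314)(409) ln(41.4/19.1) = 11357 × 0.7736 = 8786 J.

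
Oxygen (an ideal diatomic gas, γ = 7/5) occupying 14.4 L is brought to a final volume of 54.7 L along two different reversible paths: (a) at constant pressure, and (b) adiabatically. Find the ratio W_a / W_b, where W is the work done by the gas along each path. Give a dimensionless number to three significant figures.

W_a / W_b ≈ 2.71

Path (a) isobaric: W = P₁(V₂ − V₁) → W_a/(P₁V₁) = 2.799.
Path (b) adiabatic: W = P₁V₁(1 − (V₁/V₂)^(γ−1))/(γ−1) → W_b/(P₁V₁) = 1.034.
W_a / W_b = 2.799 / 1.034 = 2.706.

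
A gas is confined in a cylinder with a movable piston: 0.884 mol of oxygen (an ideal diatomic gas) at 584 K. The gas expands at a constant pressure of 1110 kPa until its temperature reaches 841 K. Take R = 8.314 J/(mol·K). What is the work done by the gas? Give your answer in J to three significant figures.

W ≈ 1890 J

Isobaric: W = P ΔV = nR ΔT.
W = (0.884)(8.314)(841 − 584) = 1889 J.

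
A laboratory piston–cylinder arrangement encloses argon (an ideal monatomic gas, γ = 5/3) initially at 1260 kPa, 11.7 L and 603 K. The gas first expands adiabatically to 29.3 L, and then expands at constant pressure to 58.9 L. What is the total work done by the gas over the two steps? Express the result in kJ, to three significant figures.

Step 1 (adiabatic): W = (P₁V₁ − P₂V₂)/(γ−1) = (14742 − 7994)/0.667 = 10122 J.
After step 1: P = 272.8 kPa, V = 29.3 L, T = 327 K.
Step 2 (isobaric): W = PΔV = (272.8 kPa)(58.9 − 29.3 L) = 8076 J.
W_total = 10122 + 8076 = 18198 J.

W_total ≈ 18.2 kJ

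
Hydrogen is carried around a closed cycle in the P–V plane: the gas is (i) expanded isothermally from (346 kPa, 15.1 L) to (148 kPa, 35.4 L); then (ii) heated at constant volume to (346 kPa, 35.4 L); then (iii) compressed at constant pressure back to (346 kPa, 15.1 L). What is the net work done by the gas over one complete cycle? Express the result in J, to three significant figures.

W_net ≈ -2570 J

Leg (i): W = PᵢVᵢ ln(V_f/Vᵢ) = (5225) ln(35.4/15.1) = 4451 J.
Leg (ii): W = 0.
Leg (iii): W = PΔV = (346)(15.1 − 35.4) = -7024 J.
W_net = 4451 − 7024 = -2572 J.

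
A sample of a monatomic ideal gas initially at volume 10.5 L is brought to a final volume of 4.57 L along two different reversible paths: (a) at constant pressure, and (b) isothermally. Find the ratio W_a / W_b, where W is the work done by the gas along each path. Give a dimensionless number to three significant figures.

W_a / W_b ≈ 0.679

Path (a) isobaric: W = P₁(V₂ − V₁) → W_a/(P₁V₁) = -0.5648.
Path (b) isothermal: W = P₁V₁ ln(V₂/V₁) → W_b/(P₁V₁) = -0.8319.
W_a / W_b = -0.5648 / -0.8319 = 0.6789.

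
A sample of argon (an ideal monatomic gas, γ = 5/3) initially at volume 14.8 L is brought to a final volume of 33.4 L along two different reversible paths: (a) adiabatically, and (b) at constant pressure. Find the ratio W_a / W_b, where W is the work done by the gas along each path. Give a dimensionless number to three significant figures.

Path (a) adiabatic: W = P₁V₁(1 − (V₁/V₂)^(γ−1))/(γ−1) → W_a/(P₁V₁) = 0.6282.
Path (b) isobaric: W = P₁(V₂ − V₁) → W_b/(P₁V₁) = 1.257.
W_a / W_b = 0.6282 / 1.257 = 0.4998.

W_a / W_b ≈ 0.500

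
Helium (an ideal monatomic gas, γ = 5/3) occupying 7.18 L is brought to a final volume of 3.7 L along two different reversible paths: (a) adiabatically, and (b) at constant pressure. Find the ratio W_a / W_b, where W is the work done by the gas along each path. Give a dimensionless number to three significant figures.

W_a / W_b ≈ 1.72

Path (a) adiabatic: W = P₁V₁(1 − (V₁/V₂)^(γ−1))/(γ−1) → W_a/(P₁V₁) = -0.8337.
Path (b) isobaric: W = P₁(V₂ − V₁) → W_b/(P₁V₁) = -0.4847.
W_a / W_b = -0.8337 / -0.4847 = 1.72.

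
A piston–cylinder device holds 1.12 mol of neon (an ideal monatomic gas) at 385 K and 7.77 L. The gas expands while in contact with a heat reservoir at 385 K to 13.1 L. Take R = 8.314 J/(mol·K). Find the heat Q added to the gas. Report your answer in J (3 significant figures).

Q ≈ 1870 J

Isothermal ⇒ ΔU = 0, so Q = W = nRT ln(V₂/V₁).
Q = (1.12)(8.314)(385) ln(13.1/7.77) = 3585 × 0.5223 = 1873 J.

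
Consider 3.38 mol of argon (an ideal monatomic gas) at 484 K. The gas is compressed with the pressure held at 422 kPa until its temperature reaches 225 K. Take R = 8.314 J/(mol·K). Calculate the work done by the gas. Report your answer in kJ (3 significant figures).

W ≈ -7.28 kJ

Isobaric: W = P ΔV = nR ΔT.
W = (3.38)(8.314)(225 − 484) = -7278 J.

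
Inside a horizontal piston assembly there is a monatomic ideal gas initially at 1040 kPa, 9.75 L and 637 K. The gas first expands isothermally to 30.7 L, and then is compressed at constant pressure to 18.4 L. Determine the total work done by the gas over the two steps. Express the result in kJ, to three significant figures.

W_total ≈ 7.57 kJ

Step 1 (isothermal): W = P₁V₁ ln(V₂/V₁) = (10140) ln(30.7/9.75) = 11631 J.
After step 1: P = 330.3 kPa, V = 30.7 L, T = 637 K.
Step 2 (isobaric): W = PΔV = (330.3 kPa)(18.4 − 30.7 L) = -4063 J.
W_total = 11631 − 4063 = 7568 J.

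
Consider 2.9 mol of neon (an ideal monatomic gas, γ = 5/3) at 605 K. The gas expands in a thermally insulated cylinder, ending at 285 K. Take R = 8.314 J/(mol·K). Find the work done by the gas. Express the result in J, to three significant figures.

Adiabatic ⇒ Q = 0, so W_by = −ΔU = nCᵥ(T₁ − T₂).
Cᵥ = 3R/2 = 12.47 J/(mol·K).
W = (2.9)(12.47)(605 − 285) = 11573 J.

W ≈ 11600 J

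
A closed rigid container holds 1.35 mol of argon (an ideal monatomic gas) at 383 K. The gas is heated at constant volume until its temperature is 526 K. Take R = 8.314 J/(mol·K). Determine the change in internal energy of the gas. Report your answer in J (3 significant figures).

ΔU ≈ 2410 J

Constant volume ⇒ W = 0, so Q = ΔU = nCᵥΔT with Cᵥ = 3R/2 = 12.47 J/(mol·K).
ΔU = (1.35)(12.47)(526 − 383) = 2408 J.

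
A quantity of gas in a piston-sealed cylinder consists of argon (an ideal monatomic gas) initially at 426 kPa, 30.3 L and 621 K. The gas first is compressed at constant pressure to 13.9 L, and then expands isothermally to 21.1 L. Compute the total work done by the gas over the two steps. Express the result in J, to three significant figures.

W_total ≈ -4510 J

Step 1 (isobaric): W = PΔV = (426 kPa)(13.9 − 30.3 L) = -6986 J.
After step 1: P = 426 kPa, V = 13.9 L, T = 284.9 K.
Step 2 (isothermal): W = P₁V₁ ln(V₂/V₁) = (5921) ln(21.1/13.9) = 2471 J.
W_total = -6986 + 2471 = -4515 J.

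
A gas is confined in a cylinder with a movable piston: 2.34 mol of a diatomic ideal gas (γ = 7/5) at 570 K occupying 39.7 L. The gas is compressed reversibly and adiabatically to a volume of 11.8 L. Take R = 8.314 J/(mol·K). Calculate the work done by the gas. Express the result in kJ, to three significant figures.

Adiabatic: TV^(γ−1) = const with γ = 7/5.
T₂ = T₁ (V₁/V₂)^(γ−1) = 570 × (39.7/11.8)^0.4 = 570 × 1.625 = 926.1 K.
W_by = nCᵥ(T₁ − T₂) = (2.34)(20.79)(570 − 926.1) = -17318 J.

W ≈ -17.3 kJ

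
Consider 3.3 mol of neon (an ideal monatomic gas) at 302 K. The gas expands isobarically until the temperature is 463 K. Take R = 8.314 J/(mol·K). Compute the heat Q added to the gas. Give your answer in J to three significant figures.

Q ≈ 11000 J

Isobaric: W = nRΔT = (3.3)(8.314)(161) = 4417 J.
ΔU = nCᵥΔT with Cᵥ = 3R/2: ΔU = (3.3)(12.47)(161) = 6626 J.
Q = ΔU + W = 6626 + 4417 = 11043 J.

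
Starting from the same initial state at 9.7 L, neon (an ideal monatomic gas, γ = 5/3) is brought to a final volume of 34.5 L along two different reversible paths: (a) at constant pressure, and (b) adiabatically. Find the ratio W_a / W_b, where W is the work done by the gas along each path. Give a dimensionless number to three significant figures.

W_a / W_b ≈ 2.99

Path (a) isobaric: W = P₁(V₂ − V₁) → W_a/(P₁V₁) = 2.557.
Path (b) adiabatic: W = P₁V₁(1 − (V₁/V₂)^(γ−1))/(γ−1) → W_b/(P₁V₁) = 0.8562.
W_a / W_b = 2.557 / 0.8562 = 2.986.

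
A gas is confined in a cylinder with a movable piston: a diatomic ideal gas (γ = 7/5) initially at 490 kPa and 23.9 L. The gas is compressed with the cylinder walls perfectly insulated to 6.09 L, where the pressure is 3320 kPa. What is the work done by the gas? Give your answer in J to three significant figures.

Adiabatic: W = (P₁V₁ − P₂V₂)/(γ − 1) with γ = 7/5.
P₁V₁ = 11711 J, P₂V₂ = 20219 J.
W = (11711 − 20219) / 0.4 = -21270 J.

W ≈ -21300 J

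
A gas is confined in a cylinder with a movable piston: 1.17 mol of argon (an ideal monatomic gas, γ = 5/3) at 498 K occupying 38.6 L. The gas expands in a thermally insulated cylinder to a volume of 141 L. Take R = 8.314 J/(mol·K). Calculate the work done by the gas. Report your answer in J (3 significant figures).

Adiabatic: TV^(γ−1) = const with γ = 5/3.
T₂ = T₁ (V₁/V₂)^(γ−1) = 498 × (38.6/141)^0.667 = 498 × 0.4216 = 210 K.
W_by = nCᵥ(T₁ − T₂) = (1.17)(12.47)(498 − 210) = 4203 J.

W ≈ 4200 J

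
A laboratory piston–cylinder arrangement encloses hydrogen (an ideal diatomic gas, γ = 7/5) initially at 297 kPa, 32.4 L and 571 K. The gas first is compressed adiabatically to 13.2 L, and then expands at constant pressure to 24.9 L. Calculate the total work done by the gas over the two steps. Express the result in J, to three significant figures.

W_total ≈ 1820 J

Step 1 (adiabatic): W = (P₁V₁ − P₂V₂)/(γ−1) = (9623 − 13781)/0.4 = -10396 J.
After step 1: P = 1044 kPa, V = 13.2 L, T = 817.8 K.
Step 2 (isobaric): W = PΔV = (1044 kPa)(24.9 − 13.2 L) = 12215 J.
W_total = -10396 + 12215 = 1819 J.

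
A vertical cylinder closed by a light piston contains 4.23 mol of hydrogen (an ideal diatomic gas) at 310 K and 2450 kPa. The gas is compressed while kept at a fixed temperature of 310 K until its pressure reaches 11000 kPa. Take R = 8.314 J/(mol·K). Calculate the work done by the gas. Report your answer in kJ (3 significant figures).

W ≈ -16.4 kJ

Isothermal process: W = nRT ln(V₂/V₁) = nRT ln(P₁/P₂).
W = (4.23)(8.314)(310) × ln(2450/11000)
  = 10902 × ln(0.2227) = 10902 × -1.502
W_by_gas = -16373 J.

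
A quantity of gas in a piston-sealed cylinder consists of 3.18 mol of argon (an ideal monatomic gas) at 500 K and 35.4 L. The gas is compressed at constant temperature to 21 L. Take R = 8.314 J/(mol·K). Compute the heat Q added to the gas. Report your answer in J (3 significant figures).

Isothermal ⇒ ΔU = 0, so Q = W = nRT ln(V₂/V₁).
Q = (3.18)(8.314)(500) ln(21/35.4) = 13219 × -0.5222 = -6903 J.

Q ≈ -6900 J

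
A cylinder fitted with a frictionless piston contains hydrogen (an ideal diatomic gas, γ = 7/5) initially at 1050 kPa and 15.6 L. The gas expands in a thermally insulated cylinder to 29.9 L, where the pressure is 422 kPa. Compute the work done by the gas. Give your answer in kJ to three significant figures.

Adiabatic: W = (P₁V₁ − P₂V₂)/(γ − 1) with γ = 7/5.
P₁V₁ = 16380 J, P₂V₂ = 12618 J.
W = (16380 − 12618) / 0.4 = 9406 J.

W ≈ 9.41 kJ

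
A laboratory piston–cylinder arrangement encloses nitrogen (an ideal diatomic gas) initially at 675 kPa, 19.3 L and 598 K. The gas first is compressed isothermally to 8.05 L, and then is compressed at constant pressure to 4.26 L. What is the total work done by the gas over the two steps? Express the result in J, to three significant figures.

W_total ≈ -17500 J

Step 1 (isothermal): W = P₁V₁ ln(V₂/V₁) = (13028) ln(8.05/19.3) = -11392 J.
After step 1: P = 1618 kPa, V = 8.05 L, T = 598 K.
Step 2 (isobaric): W = PΔV = (1618 kPa)(4.26 − 8.05 L) = -6133 J.
W_total = -11392 − 6133 = -17525 J.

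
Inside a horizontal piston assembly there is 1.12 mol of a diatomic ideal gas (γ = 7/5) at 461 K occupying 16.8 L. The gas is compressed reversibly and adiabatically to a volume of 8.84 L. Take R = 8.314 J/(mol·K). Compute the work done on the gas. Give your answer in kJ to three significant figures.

W ≈ 3.14 kJ

Adiabatic: TV^(γ−1) = const with γ = 7/5.
T₂ = T₁ (V₁/V₂)^(γ−1) = 461 × (16.8/8.84)^0.4 = 461 × 1.293 = 596 K.
W_by = nCᵥ(T₁ − T₂) = (1.12)(20.79)(461 − 596) = -3143 J.
Work on gas = −W_by = 3143 J.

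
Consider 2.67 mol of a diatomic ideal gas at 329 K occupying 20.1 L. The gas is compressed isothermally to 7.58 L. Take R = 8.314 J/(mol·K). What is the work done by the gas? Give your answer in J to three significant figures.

W ≈ -7120 J

Isothermal: W = nRT ln(V₂/V₁).
W = (2.67)(8.314)(329) × ln(7.58/20.1)
  = 7303 × -0.9752
W_by_gas = -7122 J.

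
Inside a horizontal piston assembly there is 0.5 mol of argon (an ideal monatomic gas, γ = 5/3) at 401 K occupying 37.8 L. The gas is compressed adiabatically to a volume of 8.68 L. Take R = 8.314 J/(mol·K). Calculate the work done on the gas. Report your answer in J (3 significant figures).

Adiabatic: TV^(γ−1) = const with γ = 5/3.
T₂ = T₁ (V₁/V₂)^(γ−1) = 401 × (37.8/8.68)^0.667 = 401 × 2.667 = 1069 K.
W_by = nCᵥ(T₁ − T₂) = (0.5)(12.47)(401 − 1069) = -4168 J.
Work on gas = −W_by = 4168 J.

W ≈ 4170 J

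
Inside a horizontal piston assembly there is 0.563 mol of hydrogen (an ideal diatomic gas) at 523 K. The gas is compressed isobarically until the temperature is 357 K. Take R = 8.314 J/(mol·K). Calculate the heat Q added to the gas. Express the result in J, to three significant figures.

Isobaric: W = nRΔT = (0.563)(8.314)(-166) = -777 J.
ΔU = nCᵥΔT with Cᵥ = 5R/2: ΔU = (0.563)(20.79)(-166) = -1943 J.
Q = ΔU + W = -1943 − 777 = -2720 J.

Q ≈ -2720 J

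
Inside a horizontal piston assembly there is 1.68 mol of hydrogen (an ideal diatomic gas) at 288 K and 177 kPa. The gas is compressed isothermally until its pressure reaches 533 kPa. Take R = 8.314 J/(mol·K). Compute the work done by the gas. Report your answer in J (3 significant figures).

Isothermal process: W = nRT ln(V₂/V₁) = nRT ln(P₁/P₂).
W = (1.68)(8.314)(288) × ln(177/533)
  = 4023 × ln(0.3321) = 4023 × -1.102
W_by_gas = -4434 J.

W ≈ -4430 J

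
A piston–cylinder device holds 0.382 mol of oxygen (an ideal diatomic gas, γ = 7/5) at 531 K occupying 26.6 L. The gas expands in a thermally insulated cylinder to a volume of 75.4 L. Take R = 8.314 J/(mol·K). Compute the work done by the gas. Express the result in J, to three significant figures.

Adiabatic: TV^(γ−1) = const with γ = 7/5.
T₂ = T₁ (V₁/V₂)^(γ−1) = 531 × (26.6/75.4)^0.4 = 531 × 0.6592 = 350 K.
W_by = nCᵥ(T₁ − T₂) = (0.382)(20.79)(531 − 350) = 1437 J.

W ≈ 1440 J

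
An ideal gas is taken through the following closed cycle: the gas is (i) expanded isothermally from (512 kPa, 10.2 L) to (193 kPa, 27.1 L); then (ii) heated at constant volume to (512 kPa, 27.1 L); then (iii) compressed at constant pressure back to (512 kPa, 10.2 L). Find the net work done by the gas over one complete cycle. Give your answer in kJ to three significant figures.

W_net ≈ -3.55 kJ

Leg (i): W = PᵢVᵢ ln(V_f/Vᵢ) = (5222) ln(27.1/10.2) = 5103 J.
Leg (ii): W = 0.
Leg (iii): W = PΔV = (512)(10.2 − 27.1) = -8653 J.
W_net = 5103 − 8653 = -3550 J.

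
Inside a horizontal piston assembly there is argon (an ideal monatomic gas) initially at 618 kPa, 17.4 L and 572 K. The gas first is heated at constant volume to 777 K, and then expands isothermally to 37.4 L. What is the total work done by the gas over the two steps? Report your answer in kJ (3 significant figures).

W_total ≈ 11.2 kJ

Step 1 (isochoric): W = 0 (constant volume).
After step 1: P = 839.5 kPa (V unchanged).
Step 2 (isothermal): W = P₁V₁ ln(V₂/V₁) = (14607) ln(37.4/17.4) = 11177 J.
W_total = 0 + 11177 = 11177 J.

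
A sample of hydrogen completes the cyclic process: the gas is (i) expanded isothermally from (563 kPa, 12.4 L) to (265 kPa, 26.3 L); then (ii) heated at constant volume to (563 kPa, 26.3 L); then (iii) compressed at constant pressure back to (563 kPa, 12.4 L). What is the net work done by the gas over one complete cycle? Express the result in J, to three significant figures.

W_net ≈ -2580 J

Leg (i): W = PᵢVᵢ ln(V_f/Vᵢ) = (6981) ln(26.3/12.4) = 5249 J.
Leg (ii): W = 0.
Leg (iii): W = PΔV = (563)(12.4 − 26.3) = -7826 J.
W_net = 5249 − 7826 = -2577 J.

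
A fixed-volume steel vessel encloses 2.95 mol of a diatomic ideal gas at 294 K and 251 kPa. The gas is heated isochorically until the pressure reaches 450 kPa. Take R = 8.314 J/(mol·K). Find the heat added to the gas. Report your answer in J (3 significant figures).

Q ≈ 14300 J

Constant volume ⇒ W = 0, so Q = ΔU = nCᵥΔT with Cᵥ = 5R/2 = 20.79 J/(mol·K).
At constant V, T₂/T₁ = P₂/P₁ ⇒ ΔT = T₁(P₂/P₁ − 1) = 294·(450/251 − 1) = 233.1 K.
ΔU = (2.95)(20.79)(233.1) = 14292 J.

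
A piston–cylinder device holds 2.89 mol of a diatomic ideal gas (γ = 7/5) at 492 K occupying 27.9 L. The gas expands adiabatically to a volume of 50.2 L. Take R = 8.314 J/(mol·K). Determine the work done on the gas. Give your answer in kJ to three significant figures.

Adiabatic: TV^(γ−1) = const with γ = 7/5.
T₂ = T₁ (V₁/V₂)^(γ−1) = 492 × (27.9/50.2)^0.4 = 492 × 0.7906 = 389 K.
W_by = nCᵥ(T₁ − T₂) = (2.89)(20.79)(492 − 389) = 6188 J.
Work on gas = −W_by = -6188 J.

W ≈ -6.19 kJ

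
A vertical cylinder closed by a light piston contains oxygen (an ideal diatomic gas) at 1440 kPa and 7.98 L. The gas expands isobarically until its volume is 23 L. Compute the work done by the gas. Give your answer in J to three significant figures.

W ≈ 21600 J

Isobaric: W = P ΔV.
W = (1440 kPa)(23 − 7.98 L) = (1440)(15.02) = 21629 J.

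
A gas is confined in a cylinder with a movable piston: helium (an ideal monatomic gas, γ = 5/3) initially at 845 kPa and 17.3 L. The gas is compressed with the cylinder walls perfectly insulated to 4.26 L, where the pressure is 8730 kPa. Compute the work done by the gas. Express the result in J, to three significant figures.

W ≈ -33900 J

Adiabatic: W = (P₁V₁ − P₂V₂)/(γ − 1) with γ = 5/3.
P₁V₁ = 14618 J, P₂V₂ = 37190 J.
W = (14618 − 37190) / 0.6667 = -33857 J.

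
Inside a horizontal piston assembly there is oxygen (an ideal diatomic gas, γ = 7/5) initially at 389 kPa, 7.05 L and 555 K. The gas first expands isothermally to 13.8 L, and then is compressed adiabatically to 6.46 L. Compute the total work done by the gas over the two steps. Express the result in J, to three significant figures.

Step 1 (isothermal): W = P₁V₁ ln(V₂/V₁) = (2742) ln(13.8/7.05) = 1842 J.
After step 1: P = 198.7 kPa, V = 13.8 L, T = 555 K.
Step 2 (adiabatic): W = (P₁V₁ − P₂V₂)/(γ−1) = (2742 − 3715)/0.4 = -2432 J.
W_total = 1842 − 2432 = -590.3 J.

W_total ≈ -590 J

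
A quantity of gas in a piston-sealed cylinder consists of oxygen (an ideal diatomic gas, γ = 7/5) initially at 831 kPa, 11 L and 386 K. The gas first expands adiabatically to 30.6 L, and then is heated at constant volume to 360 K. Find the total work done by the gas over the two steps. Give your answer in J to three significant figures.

Step 1 (adiabatic): W = (P₁V₁ − P₂V₂)/(γ−1) = (9141 − 6071)/0.4 = 7675 J.
Step 2 (isochoric): W = 0 (constant volume).
W_total = 7675 + 0 = 7675 J.

W_total ≈ 7670 J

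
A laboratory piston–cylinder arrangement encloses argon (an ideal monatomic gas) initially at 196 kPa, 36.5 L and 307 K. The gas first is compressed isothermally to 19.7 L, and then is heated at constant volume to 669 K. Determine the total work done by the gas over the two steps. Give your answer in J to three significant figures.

Step 1 (isothermal): W = P₁V₁ ln(V₂/V₁) = (7154) ln(19.7/36.5) = -4412 J.
Step 2 (isochoric): W = 0 (constant volume).
W_total = -4412 + 0 = -4412 J.

W_total ≈ -4410 J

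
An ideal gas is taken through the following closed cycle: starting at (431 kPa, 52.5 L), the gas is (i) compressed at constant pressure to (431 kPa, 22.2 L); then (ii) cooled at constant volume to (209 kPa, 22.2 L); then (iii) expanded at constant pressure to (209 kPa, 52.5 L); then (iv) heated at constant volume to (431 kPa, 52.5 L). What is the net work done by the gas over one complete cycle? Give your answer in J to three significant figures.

Constant-volume legs do no work.
W(i) = (431)(22.2 − 52.5) = -13059 J; W(iii) = (209)(52.5 − 22.2) = 6333 J.
W_net = -13059 + 6333 = -6727 J (the counter-clockwise enclosed area).

W_net ≈ -6730 J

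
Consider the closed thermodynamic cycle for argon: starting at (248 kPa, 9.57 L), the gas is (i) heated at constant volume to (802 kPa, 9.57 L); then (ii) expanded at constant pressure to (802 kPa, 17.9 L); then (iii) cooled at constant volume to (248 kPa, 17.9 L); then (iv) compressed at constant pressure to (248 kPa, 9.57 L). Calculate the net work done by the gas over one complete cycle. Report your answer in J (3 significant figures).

W_net ≈ 4610 J

Constant-volume legs do no work.
W(ii) = (802)(17.9 − 9.57) = 6681 J; W(iv) = (248)(9.57 − 17.9) = -2066 J.
W_net = 6681 − 2066 = 4615 J (the clockwise enclosed area).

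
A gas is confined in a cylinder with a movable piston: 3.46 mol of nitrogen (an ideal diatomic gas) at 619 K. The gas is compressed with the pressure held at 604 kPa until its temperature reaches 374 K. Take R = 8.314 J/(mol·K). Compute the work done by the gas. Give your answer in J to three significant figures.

W ≈ -7050 J

Isobaric: W = P ΔV = nR ΔT.
W = (3.46)(8.314)(374 − 619) = -7048 J.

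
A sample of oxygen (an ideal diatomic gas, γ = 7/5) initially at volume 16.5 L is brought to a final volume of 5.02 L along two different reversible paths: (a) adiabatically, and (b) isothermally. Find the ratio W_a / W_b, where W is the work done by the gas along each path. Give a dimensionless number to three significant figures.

W_a / W_b ≈ 1.28

Path (a) adiabatic: W = P₁V₁(1 − (V₁/V₂)^(γ−1))/(γ−1) → W_a/(P₁V₁) = -1.524.
Path (b) isothermal: W = P₁V₁ ln(V₂/V₁) → W_b/(P₁V₁) = -1.19.
W_a / W_b = -1.524 / -1.19 = 1.281.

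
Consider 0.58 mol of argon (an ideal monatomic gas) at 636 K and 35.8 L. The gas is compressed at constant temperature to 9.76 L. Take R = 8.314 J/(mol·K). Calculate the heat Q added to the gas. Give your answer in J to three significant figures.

Q ≈ -3990 J

Isothermal ⇒ ΔU = 0, so Q = W = nRT ln(V₂/V₁).
Q = (0.58)(8.314)(636) ln(9.76/35.8) = 3067 × -1.3 = -3986 J.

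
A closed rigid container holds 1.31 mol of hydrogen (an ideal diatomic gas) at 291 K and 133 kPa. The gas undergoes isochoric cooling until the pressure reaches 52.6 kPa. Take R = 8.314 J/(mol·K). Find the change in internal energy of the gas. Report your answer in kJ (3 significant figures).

Constant volume ⇒ W = 0, so Q = ΔU = nCᵥΔT with Cᵥ = 5R/2 = 20.79 J/(mol·K).
At constant V, T₂/T₁ = P₂/P₁ ⇒ ΔT = T₁(P₂/P₁ − 1) = 291·(52.6/133 − 1) = -175.9 K.
ΔU = (1.31)(20.79)(-175.9) = -4790 J.

ΔU ≈ -4.79 kJ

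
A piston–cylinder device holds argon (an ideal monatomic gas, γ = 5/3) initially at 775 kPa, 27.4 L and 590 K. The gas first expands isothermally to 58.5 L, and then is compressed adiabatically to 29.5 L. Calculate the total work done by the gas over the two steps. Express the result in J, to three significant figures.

W_total ≈ -2320 J

Step 1 (isothermal): W = P₁V₁ ln(V₂/V₁) = (21235) ln(58.5/27.4) = 16106 J.
After step 1: P = 363 kPa, V = 58.5 L, T = 590 K.
Step 2 (adiabatic): W = (P₁V₁ − P₂V₂)/(γ−1) = (21235 − 33518)/0.667 = -18424 J.
W_total = 16106 − 18424 = -2318 J.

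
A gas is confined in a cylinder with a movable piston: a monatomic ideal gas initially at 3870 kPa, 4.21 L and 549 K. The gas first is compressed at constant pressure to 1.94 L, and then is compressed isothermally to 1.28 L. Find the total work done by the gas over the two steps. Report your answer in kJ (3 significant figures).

W_total ≈ -11.9 kJ

Step 1 (isobaric): W = PΔV = (3870 kPa)(1.94 − 4.21 L) = -8785 J.
After step 1: P = 3870 kPa, V = 1.94 L, T = 253 K.
Step 2 (isothermal): W = P₁V₁ ln(V₂/V₁) = (7508) ln(1.28/1.94) = -3122 J.
W_total = -8785 − 3122 = -11907 J.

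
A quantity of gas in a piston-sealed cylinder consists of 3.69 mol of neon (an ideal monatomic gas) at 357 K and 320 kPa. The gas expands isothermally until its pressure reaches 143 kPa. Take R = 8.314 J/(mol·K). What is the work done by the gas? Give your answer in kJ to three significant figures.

W ≈ 8.82 kJ

Isothermal process: W = nRT ln(V₂/V₁) = nRT ln(P₁/P₂).
W = (3.69)(8.314)(357) × ln(320/143)
  = 10952 × ln(2.238) = 10952 × 0.8055
W_by_gas = 8822 J.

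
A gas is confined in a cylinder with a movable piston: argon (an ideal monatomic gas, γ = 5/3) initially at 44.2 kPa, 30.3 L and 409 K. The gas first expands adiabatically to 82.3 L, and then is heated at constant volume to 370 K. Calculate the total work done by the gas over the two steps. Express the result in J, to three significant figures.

Step 1 (adiabatic): W = (P₁V₁ − P₂V₂)/(γ−1) = (1339 − 688)/0.667 = 977 J.
Step 2 (isochoric): W = 0 (constant volume).
W_total = 977 + 0 = 977 J.

W_total ≈ 977 J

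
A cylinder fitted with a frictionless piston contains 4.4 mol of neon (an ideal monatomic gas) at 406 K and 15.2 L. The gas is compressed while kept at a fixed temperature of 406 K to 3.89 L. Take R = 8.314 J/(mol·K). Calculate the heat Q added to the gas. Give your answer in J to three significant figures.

Isothermal ⇒ ΔU = 0, so Q = W = nRT ln(V₂/V₁).
Q = (4.4)(8.314)(406) ln(3.89/15.2) = 14852 × -1.363 = -20242 J.

Q ≈ -20200 J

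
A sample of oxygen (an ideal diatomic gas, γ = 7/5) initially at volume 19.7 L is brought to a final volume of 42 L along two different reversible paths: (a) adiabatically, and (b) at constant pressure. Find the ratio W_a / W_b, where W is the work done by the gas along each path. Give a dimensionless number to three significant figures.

W_a / W_b ≈ 0.577

Path (a) adiabatic: W = P₁V₁(1 − (V₁/V₂)^(γ−1))/(γ−1) → W_a/(P₁V₁) = 0.6532.
Path (b) isobaric: W = P₁(V₂ − V₁) → W_b/(P₁V₁) = 1.132.
W_a / W_b = 0.6532 / 1.132 = 0.577.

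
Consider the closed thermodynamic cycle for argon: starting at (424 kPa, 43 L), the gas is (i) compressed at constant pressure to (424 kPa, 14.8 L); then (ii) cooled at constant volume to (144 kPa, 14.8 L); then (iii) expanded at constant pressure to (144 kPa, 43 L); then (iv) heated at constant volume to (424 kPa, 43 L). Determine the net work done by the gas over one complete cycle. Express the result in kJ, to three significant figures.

Constant-volume legs do no work.
W(i) = (424)(14.8 − 43) = -11957 J; W(iii) = (144)(43 − 14.8) = 4061 J.
W_net = -11957 + 4061 = -7896 J (the counter-clockwise enclosed area).

W_net ≈ -7.90 kJ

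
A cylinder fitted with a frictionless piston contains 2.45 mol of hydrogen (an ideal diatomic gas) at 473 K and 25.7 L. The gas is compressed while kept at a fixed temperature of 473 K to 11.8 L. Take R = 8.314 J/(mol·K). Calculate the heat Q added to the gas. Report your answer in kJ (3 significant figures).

Q ≈ -7.50 kJ

Isothermal ⇒ ΔU = 0, so Q = W = nRT ln(V₂/V₁).
Q = (2.45)(8.314)(473) ln(11.8/25.7) = 9635 × -0.7784 = -7500 J.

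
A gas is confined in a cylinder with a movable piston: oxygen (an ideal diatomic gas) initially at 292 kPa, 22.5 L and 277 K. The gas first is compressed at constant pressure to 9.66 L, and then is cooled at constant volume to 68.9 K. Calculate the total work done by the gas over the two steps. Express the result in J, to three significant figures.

Step 1 (isobaric): W = PΔV = (292 kPa)(9.66 − 22.5 L) = -3749 J.
Step 2 (isochoric): W = 0 (constant volume).
W_total = -3749 + 0 = -3749 J.

W_total ≈ -3750 J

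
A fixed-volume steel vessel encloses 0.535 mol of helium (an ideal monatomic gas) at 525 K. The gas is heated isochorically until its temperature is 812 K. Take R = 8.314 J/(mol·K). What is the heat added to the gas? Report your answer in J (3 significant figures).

Constant volume ⇒ W = 0, so Q = ΔU = nCᵥΔT with Cᵥ = 3R/2 = 12.47 J/(mol·K).
ΔU = (0.535)(12.47)(812 − 525) = 1915 J.

Q ≈ 1910 J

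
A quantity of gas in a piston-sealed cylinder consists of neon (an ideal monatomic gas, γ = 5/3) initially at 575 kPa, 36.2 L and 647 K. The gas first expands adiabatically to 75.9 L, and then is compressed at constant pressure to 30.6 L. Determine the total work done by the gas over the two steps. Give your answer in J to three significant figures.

Step 1 (adiabatic): W = (P₁V₁ − P₂V₂)/(γ−1) = (20815 − 12706)/0.667 = 12163 J.
After step 1: P = 167.4 kPa, V = 75.9 L, T = 395 K.
Step 2 (isobaric): W = PΔV = (167.4 kPa)(30.6 − 75.9 L) = -7584 J.
W_total = 12163 − 7584 = 4579 J.

W_total ≈ 4580 J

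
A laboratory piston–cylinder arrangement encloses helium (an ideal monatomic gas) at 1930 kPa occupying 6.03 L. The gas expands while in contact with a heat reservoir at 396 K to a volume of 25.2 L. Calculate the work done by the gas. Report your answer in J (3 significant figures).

W ≈ 16600 J

Isothermal: W = nRT ln(V₂/V₁) = P₁V₁ ln(V₂/V₁).
P₁V₁ = (1930 kPa)(6.03 L) = 11638 J.
W = 11638 × ln(25.2/6.03) = 11638 × 1.43
W_by_gas = 16643 J.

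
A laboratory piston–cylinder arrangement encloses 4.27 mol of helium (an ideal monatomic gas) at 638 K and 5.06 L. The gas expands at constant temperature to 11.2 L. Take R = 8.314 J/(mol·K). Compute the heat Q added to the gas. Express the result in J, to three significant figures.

Isothermal ⇒ ΔU = 0, so Q = W = nRT ln(V₂/V₁).
Q = (4.27)(8.314)(638) ln(11.2/5.06) = 22649 × 0.7945 = 17996 J.

Q ≈ 18000 J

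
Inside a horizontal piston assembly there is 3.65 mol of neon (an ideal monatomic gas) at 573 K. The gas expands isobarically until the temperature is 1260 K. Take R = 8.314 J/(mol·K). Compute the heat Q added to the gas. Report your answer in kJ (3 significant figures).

Isobaric: W = nRΔT = (3.65)(8.314)(687) = 20848 J.
ΔU = nCᵥΔT with Cᵥ = 3R/2: ΔU = (3.65)(12.47)(687) = 31272 J.
Q = ΔU + W = 31272 + 20848 = 52119 J.

Q ≈ 52.1 kJ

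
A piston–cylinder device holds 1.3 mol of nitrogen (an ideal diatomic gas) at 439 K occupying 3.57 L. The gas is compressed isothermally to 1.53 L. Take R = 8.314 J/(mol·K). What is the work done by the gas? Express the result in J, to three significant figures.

Isothermal: W = nRT ln(V₂/V₁).
W = (1.3)(8.314)(439) × ln(1.53/3.57)
  = 4745 × -0.8473
W_by_gas = -4020 J.

W ≈ -4020 J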